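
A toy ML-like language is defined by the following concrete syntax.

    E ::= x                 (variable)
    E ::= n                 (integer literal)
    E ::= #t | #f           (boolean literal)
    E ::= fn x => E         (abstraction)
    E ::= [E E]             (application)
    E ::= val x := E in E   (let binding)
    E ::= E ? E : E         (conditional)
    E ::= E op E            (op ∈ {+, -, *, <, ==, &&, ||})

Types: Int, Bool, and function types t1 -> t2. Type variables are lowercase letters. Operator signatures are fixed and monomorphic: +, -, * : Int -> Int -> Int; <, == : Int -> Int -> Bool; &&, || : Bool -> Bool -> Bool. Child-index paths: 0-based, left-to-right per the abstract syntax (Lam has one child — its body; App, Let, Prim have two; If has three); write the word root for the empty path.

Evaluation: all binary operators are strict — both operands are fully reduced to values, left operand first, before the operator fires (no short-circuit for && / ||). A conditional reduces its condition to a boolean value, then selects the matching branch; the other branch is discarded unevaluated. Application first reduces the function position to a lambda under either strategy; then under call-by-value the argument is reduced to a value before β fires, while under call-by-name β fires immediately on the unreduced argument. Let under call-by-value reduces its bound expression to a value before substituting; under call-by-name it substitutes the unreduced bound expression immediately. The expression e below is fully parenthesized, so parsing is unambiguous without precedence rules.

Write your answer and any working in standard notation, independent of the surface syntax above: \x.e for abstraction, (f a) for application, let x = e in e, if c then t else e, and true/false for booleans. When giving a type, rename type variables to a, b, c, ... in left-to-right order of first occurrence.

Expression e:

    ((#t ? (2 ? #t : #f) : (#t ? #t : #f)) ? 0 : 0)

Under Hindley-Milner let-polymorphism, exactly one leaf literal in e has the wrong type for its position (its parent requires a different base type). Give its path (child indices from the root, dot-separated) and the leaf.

Derivation:
  unify Bool ~ Bool
  unify Int ~ Bool
  FAIL: mismatch Int ~ Bool

Answer: 0.1.0 : 2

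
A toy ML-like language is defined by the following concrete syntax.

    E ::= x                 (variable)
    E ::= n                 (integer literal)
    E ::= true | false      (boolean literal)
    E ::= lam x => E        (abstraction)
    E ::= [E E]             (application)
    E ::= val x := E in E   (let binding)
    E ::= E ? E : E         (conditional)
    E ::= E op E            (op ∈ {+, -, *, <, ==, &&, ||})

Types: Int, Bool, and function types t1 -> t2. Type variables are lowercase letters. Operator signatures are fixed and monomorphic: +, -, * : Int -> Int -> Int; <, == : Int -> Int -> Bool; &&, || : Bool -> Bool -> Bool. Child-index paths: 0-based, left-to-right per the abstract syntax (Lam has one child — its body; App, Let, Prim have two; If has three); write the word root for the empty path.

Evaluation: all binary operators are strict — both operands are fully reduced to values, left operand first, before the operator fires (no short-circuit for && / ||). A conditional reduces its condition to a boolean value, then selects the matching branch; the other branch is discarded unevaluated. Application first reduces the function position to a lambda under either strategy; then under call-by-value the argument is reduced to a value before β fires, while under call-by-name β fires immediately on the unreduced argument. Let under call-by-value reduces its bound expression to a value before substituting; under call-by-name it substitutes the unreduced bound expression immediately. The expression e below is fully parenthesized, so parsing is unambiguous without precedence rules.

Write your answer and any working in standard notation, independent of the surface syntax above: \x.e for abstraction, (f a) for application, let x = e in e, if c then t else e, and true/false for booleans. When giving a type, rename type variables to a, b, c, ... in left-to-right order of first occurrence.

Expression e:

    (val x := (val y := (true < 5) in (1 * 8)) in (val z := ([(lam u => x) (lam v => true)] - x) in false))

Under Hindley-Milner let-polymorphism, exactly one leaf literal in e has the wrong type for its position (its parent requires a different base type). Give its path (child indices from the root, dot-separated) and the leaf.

Derivation:
  unify Bool ~ Int
  FAIL: mismatch Bool ~ Int

Answer: 0.0.0 : true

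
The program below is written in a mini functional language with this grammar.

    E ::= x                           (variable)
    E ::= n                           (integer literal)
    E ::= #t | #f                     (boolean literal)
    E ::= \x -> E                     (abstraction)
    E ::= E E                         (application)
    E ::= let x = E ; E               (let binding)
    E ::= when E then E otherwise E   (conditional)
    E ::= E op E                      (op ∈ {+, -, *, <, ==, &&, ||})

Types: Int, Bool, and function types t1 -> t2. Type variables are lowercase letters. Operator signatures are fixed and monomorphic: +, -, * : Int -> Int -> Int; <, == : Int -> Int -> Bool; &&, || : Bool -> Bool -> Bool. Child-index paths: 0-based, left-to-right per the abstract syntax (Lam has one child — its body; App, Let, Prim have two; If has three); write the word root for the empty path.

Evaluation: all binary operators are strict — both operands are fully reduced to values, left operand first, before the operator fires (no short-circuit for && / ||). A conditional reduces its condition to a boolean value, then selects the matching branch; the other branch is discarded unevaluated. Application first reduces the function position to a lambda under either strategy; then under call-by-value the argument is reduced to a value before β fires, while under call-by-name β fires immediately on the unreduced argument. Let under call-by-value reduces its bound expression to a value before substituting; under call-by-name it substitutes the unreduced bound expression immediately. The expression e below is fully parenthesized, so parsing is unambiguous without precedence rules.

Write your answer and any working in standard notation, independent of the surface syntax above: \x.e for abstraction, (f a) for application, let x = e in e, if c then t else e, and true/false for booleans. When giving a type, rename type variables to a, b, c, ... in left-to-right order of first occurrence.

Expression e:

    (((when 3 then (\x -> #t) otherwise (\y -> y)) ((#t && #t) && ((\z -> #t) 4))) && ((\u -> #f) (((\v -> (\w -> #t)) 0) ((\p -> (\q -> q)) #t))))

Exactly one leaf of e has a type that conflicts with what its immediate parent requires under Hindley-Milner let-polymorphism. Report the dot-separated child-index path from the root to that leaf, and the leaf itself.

Answer: 0.0.0 : 3

Working:
  unify Int ~ Bool
  FAIL: mismatch Int ~ Bool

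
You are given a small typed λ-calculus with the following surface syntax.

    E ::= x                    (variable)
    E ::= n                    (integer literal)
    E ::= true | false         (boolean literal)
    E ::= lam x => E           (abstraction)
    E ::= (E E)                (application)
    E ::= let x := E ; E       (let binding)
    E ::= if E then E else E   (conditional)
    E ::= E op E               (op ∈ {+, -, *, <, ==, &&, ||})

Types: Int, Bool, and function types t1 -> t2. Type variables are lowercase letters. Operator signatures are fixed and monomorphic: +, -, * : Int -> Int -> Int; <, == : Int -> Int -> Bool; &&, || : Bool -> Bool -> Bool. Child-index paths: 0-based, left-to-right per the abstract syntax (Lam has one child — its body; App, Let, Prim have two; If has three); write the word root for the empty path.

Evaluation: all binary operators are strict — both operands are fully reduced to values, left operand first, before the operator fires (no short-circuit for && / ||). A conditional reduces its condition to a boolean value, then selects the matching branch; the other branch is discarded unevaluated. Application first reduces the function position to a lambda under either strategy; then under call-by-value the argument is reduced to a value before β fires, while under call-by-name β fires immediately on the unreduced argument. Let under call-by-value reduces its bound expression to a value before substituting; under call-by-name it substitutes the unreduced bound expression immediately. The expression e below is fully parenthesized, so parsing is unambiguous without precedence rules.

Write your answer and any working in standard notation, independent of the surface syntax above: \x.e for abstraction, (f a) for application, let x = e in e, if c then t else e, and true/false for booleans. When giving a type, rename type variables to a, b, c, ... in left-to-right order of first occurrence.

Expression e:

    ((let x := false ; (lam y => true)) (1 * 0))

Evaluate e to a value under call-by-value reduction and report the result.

Answer: true

Working:
step 0: ((let x = false in (\y.true)) (1 * 0))
step 1: [let@0] ((\y.true) (1 * 0))
step 2: [delta@1] ((\y.true) 0)
step 3: [beta@root] true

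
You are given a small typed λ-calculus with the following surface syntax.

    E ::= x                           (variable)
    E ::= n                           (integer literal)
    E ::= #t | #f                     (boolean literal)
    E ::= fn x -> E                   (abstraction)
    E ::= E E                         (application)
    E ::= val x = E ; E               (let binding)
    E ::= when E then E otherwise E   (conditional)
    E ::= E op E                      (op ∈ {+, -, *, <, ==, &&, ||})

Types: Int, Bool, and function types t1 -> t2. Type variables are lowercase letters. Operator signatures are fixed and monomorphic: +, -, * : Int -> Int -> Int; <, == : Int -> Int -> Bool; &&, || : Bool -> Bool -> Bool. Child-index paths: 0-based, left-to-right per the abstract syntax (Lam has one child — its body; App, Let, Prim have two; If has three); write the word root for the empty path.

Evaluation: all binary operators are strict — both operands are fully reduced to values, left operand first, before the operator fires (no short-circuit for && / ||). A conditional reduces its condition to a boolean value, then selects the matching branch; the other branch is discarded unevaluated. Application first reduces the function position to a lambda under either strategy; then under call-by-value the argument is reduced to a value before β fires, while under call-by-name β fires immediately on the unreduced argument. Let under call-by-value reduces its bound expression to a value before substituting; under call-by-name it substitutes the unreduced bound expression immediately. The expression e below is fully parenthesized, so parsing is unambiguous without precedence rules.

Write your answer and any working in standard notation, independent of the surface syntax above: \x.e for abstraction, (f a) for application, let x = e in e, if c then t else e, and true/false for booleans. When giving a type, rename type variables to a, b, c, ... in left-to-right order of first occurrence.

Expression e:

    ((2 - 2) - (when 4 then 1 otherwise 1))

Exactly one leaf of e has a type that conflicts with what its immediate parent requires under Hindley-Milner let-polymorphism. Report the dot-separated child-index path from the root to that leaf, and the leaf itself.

Answer: 1.0 : 4

Working:
  unify Int ~ Int
  unify Int ~ Int
  unify Int ~ Int
  unify Int ~ Bool
  FAIL: mismatch Int ~ Bool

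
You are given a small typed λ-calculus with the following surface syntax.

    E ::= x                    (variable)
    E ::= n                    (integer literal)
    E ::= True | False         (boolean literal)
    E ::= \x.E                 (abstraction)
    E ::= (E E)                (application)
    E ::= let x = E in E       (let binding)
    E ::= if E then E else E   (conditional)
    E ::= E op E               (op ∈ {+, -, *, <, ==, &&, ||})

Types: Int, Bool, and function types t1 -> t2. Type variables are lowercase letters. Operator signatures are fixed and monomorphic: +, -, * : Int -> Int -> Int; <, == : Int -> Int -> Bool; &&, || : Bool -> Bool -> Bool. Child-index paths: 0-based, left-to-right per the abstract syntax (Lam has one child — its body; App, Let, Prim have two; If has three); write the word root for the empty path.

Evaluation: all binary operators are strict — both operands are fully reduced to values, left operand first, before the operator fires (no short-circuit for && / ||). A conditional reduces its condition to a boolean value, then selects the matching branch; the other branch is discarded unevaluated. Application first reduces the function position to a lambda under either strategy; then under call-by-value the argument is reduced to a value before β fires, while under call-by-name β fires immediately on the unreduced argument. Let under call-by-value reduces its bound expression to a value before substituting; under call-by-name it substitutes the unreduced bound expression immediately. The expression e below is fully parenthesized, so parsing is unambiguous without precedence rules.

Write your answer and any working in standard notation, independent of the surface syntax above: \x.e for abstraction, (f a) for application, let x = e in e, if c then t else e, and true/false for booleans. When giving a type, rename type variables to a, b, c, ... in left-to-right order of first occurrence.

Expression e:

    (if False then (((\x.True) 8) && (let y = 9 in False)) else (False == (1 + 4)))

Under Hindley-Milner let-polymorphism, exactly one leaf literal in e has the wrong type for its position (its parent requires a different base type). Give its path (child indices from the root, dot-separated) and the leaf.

Working:
  unify Bool ~ Bool
\x._ : a -> Bool
  unify a -> Bool ~ Int -> b
  unify a ~ Int
  unify Bool ~ b
_ _ : Bool
  unify Bool ~ Bool
let y : Int
  unify Bool ~ Bool
  unify Bool ~ Int
  FAIL: mismatch Bool ~ Int

Answer: 2.0 : false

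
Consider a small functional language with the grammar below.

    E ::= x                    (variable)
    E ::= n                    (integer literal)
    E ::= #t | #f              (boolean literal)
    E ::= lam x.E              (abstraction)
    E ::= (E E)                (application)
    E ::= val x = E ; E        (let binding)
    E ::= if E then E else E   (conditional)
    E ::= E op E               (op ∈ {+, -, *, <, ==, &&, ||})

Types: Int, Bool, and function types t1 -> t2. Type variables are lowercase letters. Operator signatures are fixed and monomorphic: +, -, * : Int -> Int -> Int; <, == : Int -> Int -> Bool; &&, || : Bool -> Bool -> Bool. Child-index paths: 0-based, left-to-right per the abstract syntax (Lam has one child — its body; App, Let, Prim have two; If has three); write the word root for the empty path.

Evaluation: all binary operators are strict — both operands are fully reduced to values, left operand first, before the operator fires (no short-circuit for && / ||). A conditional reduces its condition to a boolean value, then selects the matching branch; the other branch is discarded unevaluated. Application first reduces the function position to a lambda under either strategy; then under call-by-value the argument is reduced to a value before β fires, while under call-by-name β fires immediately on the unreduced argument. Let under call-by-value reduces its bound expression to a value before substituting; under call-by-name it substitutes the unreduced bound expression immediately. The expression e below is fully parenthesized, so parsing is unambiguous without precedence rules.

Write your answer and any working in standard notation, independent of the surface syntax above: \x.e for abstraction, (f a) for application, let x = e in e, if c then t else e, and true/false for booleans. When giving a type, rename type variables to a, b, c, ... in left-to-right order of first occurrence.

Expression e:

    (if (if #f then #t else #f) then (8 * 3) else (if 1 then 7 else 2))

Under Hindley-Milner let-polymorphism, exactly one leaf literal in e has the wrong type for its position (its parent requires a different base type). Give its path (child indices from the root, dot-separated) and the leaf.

Trace:
  unify Bool ~ Bool
  unify Bool ~ Bool
  unify Bool ~ Bool
  unify Int ~ Int
  unify Int ~ Int
  unify Int ~ Bool
  FAIL: mismatch Int ~ Bool

Answer: 2.0 : 1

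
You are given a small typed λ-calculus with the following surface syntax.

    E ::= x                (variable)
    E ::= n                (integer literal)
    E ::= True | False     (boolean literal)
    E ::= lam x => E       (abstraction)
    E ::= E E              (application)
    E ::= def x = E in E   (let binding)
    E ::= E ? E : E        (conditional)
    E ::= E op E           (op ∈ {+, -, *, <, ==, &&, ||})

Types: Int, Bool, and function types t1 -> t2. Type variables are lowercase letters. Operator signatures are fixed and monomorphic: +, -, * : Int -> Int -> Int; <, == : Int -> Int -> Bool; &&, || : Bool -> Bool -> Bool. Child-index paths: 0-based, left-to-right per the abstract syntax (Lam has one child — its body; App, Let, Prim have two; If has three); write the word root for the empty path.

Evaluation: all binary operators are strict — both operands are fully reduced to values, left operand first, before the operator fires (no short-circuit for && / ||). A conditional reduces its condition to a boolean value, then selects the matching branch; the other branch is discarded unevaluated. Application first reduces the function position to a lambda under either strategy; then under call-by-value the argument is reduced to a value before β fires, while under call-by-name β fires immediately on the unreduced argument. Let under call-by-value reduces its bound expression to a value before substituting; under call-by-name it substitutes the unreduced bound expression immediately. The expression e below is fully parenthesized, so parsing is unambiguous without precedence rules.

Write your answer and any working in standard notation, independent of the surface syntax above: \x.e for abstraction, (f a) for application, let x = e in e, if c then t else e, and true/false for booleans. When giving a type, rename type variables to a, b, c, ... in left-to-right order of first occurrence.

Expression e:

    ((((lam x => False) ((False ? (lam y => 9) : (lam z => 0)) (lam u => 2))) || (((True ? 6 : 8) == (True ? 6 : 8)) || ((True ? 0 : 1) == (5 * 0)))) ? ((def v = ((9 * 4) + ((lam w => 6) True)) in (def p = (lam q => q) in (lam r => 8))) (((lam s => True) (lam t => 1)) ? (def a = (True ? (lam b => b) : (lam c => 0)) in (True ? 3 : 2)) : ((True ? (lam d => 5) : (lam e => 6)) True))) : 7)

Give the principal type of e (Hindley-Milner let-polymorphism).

Answer: Int

Trace:
\x._ : a -> Bool
  unify Bool ~ Bool
\y._ : b -> Int
\z._ : c -> Int
  unify b -> Int ~ c -> Int
  unify b ~ c
  unify Int ~ Int
\u._ : d -> Int
  unify c -> Int ~ (d -> Int) -> e
  unify c ~ d -> Int
  unify Int ~ e
_ _ : Int
  unify a -> Bool ~ Int -> f
  unify a ~ Int
  unify Bool ~ f
_ _ : Bool
  unify Bool ~ Bool
  unify Bool ~ Bool
  unify Int ~ Int
  unify Int ~ Int
  unify Bool ~ Bool
  unify Int ~ Int
  unify Int ~ Int
  unify Bool ~ Bool
  unify Bool ~ Bool
  unify Int ~ Int
  unify Int ~ Int
  unify Int ~ Int
  unify Int ~ Int
  unify Int ~ Int
  unify Bool ~ Bool
  unify Bool ~ Bool
  unify Bool ~ Bool
  unify Int ~ Int
  unify Int ~ Int
  unify Int ~ Int
\w._ : g -> Int
  unify g -> Int ~ Bool -> h
  unify g ~ Bool
  unify Int ~ h
_ _ : Int
  unify Int ~ Int
let v : Int
q : i
\q._ : i -> i
let p : forall. i -> i
\r._ : j -> Int
\s._ : k -> Bool
\t._ : l -> Int
  unify k -> Bool ~ (l -> Int) -> m
  unify k ~ l -> Int
  unify Bool ~ m
_ _ : Bool
  unify Bool ~ Bool
  unify Bool ~ Bool
b : n
\b._ : n -> n
\c._ : o -> Int
  unify n -> n ~ o -> Int
  unify n ~ o
  unify o ~ Int
let a : Int -> Int
  unify Bool ~ Bool
  unify Int ~ Int
  unify Bool ~ Bool
\d._ : p -> Int
\e._ : q -> Int
  unify p -> Int ~ q -> Int
  unify p ~ q
  unify Int ~ Int
  unify q -> Int ~ Bool -> r
  unify q ~ Bool
  unify Int ~ r
_ _ : Int
  unify Int ~ Int
  unify j -> Int ~ Int -> s
  unify j ~ Int
  unify Int ~ s
_ _ : Int
  unify Int ~ Int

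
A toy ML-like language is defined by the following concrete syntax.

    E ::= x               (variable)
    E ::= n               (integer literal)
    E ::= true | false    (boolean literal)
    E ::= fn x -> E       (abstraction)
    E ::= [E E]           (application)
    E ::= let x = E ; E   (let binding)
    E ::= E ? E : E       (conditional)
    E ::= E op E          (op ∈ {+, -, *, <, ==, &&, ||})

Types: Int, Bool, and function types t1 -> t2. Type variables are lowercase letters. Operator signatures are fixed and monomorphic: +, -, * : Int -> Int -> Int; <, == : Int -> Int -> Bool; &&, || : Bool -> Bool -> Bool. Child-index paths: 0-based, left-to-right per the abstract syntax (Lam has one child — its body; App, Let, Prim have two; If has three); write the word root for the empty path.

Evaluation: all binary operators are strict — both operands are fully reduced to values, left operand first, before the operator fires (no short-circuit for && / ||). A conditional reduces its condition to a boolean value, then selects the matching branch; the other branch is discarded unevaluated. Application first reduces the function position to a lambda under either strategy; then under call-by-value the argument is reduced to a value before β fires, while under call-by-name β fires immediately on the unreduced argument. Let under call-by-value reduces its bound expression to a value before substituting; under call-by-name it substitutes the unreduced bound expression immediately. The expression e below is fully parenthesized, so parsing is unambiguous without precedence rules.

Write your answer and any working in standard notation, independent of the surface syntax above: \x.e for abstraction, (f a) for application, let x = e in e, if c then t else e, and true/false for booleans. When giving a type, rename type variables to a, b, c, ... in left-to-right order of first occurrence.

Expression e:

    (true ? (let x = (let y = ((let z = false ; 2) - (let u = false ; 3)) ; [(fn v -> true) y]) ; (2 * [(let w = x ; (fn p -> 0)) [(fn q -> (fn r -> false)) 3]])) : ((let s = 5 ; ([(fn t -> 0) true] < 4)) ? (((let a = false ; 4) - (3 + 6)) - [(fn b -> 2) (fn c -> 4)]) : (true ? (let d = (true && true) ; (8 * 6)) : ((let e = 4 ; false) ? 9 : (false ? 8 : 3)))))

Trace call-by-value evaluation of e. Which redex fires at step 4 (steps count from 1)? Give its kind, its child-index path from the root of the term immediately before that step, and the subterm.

Derivation:
step 0: (if true then (let x = (let y = ((let z = false in 2) - (let u = false in 3)) in ((\v.true) y)) in (2 * ((let w = x in (\p.0)) ((\q.(\r.false)) 3)))) else (if (let s = 5 in (((\t.0) true) < 4)) then (((let a = false in 4) - (3 + 6)) - ((\b.2) (\c.4))) else (if true then (let d = (true && true) in (8 * 6)) else (if (let e = 4 in false) then 9 else (if false then 8 else 3)))))
step 1: [if@root] (let x = (let y = ((let z = false in 2) - (let u = false in 3)) in ((\v.true) y)) in (2 * ((let w = x in (\p.0)) ((\q.(\r.false)) 3))))
step 2: [let@0.0.0] (let x = (let y = (2 - (let u = false in 3)) in ((\v.true) y)) in (2 * ((let w = x in (\p.0)) ((\q.(\r.false)) 3))))
step 3: [let@0.0.1] (let x = (let y = (2 - 3) in ((\v.true) y)) in (2 * ((let w = x in (\p.0)) ((\q.(\r.false)) 3))))
step 4: [delta@0.0] (let x = (let y = -1 in ((\v.true) y)) in (2 * ((let w = x in (\p.0)) ((\q.(\r.false)) 3))))

Answer: delta at 0.0 : (2 - 3)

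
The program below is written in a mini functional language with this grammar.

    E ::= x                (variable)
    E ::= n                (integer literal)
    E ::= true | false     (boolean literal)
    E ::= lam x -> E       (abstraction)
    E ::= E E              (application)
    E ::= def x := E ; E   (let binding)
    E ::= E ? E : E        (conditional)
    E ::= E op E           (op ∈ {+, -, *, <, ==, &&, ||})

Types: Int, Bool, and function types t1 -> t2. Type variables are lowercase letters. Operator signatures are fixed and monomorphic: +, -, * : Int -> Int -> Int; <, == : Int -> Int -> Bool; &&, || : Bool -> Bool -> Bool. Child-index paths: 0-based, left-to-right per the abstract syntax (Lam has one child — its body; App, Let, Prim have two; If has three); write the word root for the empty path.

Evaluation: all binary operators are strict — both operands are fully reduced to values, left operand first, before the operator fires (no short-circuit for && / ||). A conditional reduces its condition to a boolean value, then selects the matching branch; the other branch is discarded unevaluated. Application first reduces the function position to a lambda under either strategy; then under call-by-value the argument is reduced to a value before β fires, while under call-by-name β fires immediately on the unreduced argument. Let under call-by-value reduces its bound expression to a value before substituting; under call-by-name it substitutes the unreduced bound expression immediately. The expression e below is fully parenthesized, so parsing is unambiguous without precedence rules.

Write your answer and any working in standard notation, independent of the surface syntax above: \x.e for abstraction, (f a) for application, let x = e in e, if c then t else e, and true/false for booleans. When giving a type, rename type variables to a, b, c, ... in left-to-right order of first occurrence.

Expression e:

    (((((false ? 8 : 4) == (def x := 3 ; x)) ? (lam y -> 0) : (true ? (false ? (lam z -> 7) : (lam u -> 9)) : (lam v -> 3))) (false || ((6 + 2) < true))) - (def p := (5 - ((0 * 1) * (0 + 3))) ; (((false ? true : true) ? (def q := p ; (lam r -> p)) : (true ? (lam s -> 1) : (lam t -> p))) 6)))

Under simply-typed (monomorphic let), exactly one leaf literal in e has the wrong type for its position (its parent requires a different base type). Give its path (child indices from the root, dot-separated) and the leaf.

Answer: 0.1.1.1 : true

Trace:
  unify Bool ~ Bool
  unify Int ~ Int
  unify Int ~ Int
let x : Int
x : Int
  unify Int ~ Int
  unify Bool ~ Bool
\y._ : a -> Int
  unify Bool ~ Bool
  unify Bool ~ Bool
\z._ : b -> Int
\u._ : c -> Int
  unify b -> Int ~ c -> Int
  unify b ~ c
  unify Int ~ Int
\v._ : d -> Int
  unify c -> Int ~ d -> Int
  unify c ~ d
  unify Int ~ Int
  unify a -> Int ~ d -> Int
  unify a ~ d
  unify Int ~ Int
  unify Bool ~ Bool
  unify Int ~ Int
  unify Int ~ Int
  unify Int ~ Int
  unify Bool ~ Int
  FAIL: mismatch Bool ~ Int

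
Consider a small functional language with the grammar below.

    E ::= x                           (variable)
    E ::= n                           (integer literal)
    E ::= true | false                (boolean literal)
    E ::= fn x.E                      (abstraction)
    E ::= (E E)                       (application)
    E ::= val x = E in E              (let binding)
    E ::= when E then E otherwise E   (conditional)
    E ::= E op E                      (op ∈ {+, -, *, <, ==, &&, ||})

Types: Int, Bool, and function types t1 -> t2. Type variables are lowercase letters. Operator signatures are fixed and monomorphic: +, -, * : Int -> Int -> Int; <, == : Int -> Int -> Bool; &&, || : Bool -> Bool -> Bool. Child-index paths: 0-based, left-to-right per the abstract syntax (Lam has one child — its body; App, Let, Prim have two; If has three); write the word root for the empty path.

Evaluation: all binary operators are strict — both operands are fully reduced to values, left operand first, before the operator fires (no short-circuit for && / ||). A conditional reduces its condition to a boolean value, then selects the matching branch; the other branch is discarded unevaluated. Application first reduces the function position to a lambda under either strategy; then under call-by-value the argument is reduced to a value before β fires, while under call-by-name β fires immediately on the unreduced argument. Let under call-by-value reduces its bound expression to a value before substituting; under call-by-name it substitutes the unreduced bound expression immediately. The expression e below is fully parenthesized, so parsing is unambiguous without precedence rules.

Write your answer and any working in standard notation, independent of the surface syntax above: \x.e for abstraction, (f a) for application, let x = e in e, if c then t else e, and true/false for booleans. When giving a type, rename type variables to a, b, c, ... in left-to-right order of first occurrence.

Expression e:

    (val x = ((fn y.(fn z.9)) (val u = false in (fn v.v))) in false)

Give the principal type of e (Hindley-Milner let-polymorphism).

Trace:
\z._ : b -> Int
\y._ : a -> b -> Int
let u : Bool
v : c
\v._ : c -> c
  unify a -> b -> Int ~ (c -> c) -> d
  unify a ~ c -> c
  unify b -> Int ~ d
_ _ : b -> Int
let x : forall. b -> Int

Answer: Bool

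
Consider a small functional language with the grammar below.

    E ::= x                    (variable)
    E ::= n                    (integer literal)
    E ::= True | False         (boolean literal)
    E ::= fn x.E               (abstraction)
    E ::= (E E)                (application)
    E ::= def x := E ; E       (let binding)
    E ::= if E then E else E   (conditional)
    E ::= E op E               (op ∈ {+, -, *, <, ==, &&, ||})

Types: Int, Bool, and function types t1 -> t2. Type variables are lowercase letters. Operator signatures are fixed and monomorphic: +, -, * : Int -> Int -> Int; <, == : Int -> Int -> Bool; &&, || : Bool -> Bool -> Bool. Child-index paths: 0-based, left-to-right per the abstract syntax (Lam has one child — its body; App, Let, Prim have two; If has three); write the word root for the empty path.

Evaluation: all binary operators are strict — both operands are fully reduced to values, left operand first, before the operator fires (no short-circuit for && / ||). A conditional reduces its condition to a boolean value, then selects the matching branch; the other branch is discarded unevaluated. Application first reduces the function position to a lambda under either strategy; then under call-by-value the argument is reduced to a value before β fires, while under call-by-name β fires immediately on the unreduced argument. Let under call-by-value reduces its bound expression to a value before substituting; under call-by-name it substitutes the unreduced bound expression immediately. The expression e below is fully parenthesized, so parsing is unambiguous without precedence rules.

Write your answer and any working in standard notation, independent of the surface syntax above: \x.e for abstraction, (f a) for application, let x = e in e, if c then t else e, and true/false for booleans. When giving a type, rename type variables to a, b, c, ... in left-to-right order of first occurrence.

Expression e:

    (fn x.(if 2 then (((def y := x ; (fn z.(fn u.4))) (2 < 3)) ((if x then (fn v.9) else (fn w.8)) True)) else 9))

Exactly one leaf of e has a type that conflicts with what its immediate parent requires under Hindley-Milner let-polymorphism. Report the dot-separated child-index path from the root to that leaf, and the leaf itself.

Answer: 0.0 : 2

Derivation:
  unify Int ~ Bool
  FAIL: mismatch Int ~ Bool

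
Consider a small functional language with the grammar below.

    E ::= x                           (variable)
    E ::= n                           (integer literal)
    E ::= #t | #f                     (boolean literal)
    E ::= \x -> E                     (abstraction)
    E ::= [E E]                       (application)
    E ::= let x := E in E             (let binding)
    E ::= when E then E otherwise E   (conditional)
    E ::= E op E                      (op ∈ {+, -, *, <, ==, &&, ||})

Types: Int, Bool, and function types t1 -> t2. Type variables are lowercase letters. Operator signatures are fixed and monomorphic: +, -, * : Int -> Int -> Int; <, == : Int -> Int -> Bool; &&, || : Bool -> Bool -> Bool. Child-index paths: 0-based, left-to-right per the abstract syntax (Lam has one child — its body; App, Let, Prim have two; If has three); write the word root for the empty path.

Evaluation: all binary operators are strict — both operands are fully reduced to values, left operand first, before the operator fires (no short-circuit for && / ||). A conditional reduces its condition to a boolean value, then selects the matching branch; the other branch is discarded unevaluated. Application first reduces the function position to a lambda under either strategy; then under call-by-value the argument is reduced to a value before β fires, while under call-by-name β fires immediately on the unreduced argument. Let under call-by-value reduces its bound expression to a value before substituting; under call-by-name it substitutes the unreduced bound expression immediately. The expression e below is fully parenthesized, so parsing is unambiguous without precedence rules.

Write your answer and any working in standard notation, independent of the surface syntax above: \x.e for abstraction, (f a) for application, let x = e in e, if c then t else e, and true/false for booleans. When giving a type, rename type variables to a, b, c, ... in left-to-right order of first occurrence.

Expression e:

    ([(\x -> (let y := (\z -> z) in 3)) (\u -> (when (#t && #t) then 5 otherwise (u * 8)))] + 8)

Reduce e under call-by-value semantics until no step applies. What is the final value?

Answer: 11

Working:
step 0: (((\x.(let y = (\z.z) in 3)) (\u.(if (true && true) then 5 else (u * 8)))) + 8)
step 1: [beta@0] ((let y = (\z.z) in 3) + 8)
step 2: [let@0] (3 + 8)
step 3: [delta@root] 11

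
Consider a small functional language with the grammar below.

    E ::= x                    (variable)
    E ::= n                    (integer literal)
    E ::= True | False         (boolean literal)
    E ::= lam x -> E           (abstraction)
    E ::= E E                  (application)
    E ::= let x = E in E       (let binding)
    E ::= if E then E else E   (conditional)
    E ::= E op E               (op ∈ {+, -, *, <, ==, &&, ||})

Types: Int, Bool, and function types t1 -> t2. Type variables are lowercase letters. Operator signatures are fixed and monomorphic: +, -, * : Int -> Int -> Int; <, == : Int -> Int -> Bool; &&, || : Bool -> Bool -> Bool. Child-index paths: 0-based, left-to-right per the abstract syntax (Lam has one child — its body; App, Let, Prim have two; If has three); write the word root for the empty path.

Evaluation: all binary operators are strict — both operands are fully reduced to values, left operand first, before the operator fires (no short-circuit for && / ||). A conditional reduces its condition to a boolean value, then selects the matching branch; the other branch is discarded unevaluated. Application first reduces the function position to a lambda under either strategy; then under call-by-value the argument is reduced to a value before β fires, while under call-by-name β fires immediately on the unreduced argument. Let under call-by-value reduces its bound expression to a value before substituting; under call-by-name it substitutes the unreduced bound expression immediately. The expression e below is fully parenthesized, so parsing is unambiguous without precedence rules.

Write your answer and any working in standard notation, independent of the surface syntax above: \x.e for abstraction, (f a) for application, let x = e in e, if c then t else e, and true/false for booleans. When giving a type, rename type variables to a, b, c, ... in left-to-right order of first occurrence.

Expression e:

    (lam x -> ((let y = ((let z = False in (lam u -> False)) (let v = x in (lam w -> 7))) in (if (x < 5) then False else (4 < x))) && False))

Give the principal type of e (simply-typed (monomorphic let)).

Working:
let z : Bool
\u._ : b -> Bool
x : a
let v : a
\w._ : c -> Int
  unify b -> Bool ~ (c -> Int) -> d
  unify b ~ c -> Int
  unify Bool ~ d
_ _ : Bool
let y : Bool
x : a
  unify a ~ Int
  unify Int ~ Int
  unify Bool ~ Bool
  unify Int ~ Int
x : Int
  unify Int ~ Int
  unify Bool ~ Bool
  unify Bool ~ Bool
  unify Bool ~ Bool
\x._ : Int -> Bool

Answer: Int -> Bool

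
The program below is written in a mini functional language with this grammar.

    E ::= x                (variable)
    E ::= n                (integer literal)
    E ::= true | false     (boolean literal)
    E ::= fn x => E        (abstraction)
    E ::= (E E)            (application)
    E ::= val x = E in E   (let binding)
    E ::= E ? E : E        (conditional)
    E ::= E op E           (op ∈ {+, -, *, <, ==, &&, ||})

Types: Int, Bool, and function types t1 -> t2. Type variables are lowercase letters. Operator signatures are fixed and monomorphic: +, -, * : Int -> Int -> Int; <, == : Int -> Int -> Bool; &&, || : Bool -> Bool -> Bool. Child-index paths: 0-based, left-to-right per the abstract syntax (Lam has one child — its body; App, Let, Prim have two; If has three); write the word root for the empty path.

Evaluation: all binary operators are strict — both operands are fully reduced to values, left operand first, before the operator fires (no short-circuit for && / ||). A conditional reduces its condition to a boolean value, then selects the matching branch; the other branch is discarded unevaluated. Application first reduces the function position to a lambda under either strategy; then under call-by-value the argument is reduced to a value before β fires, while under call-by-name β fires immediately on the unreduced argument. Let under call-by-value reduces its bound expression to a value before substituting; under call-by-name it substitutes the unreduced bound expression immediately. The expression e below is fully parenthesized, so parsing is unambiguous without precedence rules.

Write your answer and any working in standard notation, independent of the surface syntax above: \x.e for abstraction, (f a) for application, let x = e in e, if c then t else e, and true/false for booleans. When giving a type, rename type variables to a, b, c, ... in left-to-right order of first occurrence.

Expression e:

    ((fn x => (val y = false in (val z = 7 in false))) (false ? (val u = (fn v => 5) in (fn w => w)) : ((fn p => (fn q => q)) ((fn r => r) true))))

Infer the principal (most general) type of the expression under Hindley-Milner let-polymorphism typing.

Working:
let y : Bool
let z : Int
\x._ : a -> Bool
  unify Bool ~ Bool
\v._ : b -> Int
let u : forall. b -> Int
w : c
\w._ : c -> c
q : e
\q._ : e -> e
\p._ : d -> e -> e
r : f
\r._ : f -> f
  unify f -> f ~ Bool -> g
  unify f ~ Bool
  unify Bool ~ g
_ _ : Bool
  unify d -> e -> e ~ Bool -> h
  unify d ~ Bool
  unify e -> e ~ h
_ _ : e -> e
  unify c -> c ~ e -> e
  unify c ~ e
  unify e ~ e
  unify a -> Bool ~ (e -> e) -> i
  unify a ~ e -> e
  unify Bool ~ i
_ _ : Bool

Answer: Bool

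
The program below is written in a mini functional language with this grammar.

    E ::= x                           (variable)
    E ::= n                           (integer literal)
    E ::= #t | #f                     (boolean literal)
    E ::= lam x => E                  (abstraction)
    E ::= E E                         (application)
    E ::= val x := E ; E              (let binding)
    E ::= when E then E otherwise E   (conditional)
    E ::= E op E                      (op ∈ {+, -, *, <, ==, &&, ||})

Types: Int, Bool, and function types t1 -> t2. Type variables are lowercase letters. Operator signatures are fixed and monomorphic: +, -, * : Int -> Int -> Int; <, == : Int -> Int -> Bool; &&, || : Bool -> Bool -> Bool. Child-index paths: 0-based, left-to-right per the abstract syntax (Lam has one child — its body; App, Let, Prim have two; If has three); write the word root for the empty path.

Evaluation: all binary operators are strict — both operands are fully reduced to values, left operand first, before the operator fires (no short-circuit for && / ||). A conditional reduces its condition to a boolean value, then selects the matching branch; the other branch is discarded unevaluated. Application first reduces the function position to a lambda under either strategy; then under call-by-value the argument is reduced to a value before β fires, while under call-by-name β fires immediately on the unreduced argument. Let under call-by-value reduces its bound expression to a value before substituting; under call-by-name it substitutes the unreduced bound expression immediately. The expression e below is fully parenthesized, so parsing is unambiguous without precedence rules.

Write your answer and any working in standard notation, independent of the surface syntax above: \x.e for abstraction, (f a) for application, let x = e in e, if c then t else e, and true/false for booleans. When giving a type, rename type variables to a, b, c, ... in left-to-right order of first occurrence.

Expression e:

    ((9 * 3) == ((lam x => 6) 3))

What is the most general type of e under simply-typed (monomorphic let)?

Answer: Bool

Derivation:
  unify Int ~ Int
  unify Int ~ Int
  unify Int ~ Int
\x._ : a -> Int
  unify a -> Int ~ Int -> b
  unify a ~ Int
  unify Int ~ b
_ _ : Int
  unify Int ~ Int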